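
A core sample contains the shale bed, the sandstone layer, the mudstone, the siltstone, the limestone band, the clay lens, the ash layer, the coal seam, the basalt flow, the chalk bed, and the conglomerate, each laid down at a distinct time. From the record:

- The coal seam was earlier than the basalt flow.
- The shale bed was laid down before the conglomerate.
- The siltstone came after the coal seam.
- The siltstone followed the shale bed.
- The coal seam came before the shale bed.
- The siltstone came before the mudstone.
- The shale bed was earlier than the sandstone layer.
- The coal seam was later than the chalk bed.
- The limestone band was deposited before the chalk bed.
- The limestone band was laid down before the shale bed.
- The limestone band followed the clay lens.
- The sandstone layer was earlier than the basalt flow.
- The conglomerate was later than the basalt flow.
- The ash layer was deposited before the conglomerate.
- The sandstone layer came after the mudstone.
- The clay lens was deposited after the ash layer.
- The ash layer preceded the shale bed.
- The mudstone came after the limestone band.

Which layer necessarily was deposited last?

Every other layer has a chain of constraints placing it before the conglomerate, so the conglomerate is last.

the conglomerate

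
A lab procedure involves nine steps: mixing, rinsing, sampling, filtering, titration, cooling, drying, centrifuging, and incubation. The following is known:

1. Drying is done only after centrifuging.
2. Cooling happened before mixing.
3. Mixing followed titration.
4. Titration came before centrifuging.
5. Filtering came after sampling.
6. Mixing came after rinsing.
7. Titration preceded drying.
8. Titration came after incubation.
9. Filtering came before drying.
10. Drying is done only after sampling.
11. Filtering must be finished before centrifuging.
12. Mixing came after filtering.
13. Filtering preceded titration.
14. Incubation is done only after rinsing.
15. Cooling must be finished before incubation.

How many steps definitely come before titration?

Directly stated before titration: filtering and incubation.
Cooling reaches titration via cooling → incubation → titration.
Rinsing reaches titration via rinsing → incubation → titration.
Sampling reaches titration via sampling → filtering → titration.
No chain forces centrifuging (or any of the others) ahead of titration.
That's cooling, filtering, incubation, rinsing, and sampling — 5 in all.

5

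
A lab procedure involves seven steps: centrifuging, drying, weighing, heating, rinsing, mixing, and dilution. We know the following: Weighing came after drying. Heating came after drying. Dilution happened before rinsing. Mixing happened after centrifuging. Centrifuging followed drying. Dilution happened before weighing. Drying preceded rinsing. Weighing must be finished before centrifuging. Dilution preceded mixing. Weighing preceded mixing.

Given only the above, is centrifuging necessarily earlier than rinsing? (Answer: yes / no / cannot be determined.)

cannot be determined

No chain of stated constraints runs from centrifuging to rinsing, and none runs from rinsing to centrifuging either.
So the relative order of centrifuging and rinsing is not fixed by the given facts.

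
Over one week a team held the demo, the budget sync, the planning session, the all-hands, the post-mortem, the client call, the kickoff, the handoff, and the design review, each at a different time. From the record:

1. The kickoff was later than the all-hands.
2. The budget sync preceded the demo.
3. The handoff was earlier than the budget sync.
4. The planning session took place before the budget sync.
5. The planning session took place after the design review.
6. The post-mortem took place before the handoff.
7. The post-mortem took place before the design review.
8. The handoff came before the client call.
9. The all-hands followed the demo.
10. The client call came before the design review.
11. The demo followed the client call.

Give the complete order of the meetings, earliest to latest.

The constraints fix every adjacent pair, so only one ordering works:
the post-mortem → the handoff → the client call → the design review → the planning session → the budget sync → the demo → the all-hands → the kickoff.

the post-mortem, the handoff, the client call, the design review, the planning session, the budget sync, the demo, the all-hands, the kickoff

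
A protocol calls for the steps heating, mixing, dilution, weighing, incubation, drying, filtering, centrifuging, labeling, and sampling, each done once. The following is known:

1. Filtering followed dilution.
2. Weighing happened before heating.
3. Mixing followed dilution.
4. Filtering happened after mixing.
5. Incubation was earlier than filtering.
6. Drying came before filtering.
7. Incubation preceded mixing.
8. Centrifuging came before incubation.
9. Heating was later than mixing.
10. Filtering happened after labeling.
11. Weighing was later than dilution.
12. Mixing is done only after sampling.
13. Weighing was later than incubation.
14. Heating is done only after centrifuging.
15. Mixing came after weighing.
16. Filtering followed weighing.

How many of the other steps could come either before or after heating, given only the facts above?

Forced before heating: centrifuging, dilution, incubation, mixing, sampling, and weighing.
That leaves drying, filtering, and labeling with no forced order relative to heating — 3.

3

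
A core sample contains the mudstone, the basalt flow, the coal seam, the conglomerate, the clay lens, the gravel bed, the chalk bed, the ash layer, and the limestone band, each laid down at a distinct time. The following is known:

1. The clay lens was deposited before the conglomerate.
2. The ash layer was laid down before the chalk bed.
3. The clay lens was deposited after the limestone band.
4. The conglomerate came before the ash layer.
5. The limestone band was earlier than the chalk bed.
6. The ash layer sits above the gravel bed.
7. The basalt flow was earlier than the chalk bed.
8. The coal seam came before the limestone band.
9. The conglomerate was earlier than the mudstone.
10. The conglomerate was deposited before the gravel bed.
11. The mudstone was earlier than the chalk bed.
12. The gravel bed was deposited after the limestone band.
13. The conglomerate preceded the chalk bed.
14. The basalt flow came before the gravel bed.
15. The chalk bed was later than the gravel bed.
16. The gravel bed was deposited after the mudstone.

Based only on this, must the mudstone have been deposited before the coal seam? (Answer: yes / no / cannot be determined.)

Tracing the constraints gives the coal seam → the limestone band → the clay lens → the conglomerate → the mudstone, so the coal seam must come before the mudstone.
That means the mudstone cannot be before the coal seam.

no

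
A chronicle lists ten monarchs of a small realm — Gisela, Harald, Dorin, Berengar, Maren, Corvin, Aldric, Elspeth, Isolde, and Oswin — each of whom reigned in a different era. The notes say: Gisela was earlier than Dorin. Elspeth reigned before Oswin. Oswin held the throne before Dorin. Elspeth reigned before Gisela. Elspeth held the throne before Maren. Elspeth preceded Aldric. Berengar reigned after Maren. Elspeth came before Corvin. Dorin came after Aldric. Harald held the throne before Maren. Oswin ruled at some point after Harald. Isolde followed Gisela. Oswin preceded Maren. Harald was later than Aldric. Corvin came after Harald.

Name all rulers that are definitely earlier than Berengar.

Directly stated before Berengar: Maren.
Aldric reaches Berengar via Aldric → Harald → Maren → Berengar.
Elspeth reaches Berengar via Elspeth → Maren → Berengar.
Harald reaches Berengar via Harald → Maren → Berengar.
Likewise Oswin reaches Berengar by chaining the stated constraints.
No chain forces Gisela (or any of the others) ahead of Berengar.

Aldric, Elspeth, Harald, Maren, Oswin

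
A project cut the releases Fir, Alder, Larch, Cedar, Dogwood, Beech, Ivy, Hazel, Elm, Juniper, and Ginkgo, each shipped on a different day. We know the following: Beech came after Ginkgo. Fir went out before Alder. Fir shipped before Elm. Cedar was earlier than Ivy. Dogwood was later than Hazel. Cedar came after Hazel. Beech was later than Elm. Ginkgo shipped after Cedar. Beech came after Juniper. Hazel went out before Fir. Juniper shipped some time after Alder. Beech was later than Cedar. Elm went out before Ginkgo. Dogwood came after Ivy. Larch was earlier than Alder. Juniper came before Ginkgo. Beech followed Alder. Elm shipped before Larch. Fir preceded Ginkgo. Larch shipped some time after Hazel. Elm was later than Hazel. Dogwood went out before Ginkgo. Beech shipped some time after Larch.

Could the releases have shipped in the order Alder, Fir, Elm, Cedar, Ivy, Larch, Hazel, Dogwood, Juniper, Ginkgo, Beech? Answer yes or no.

The constraints require Hazel before Cedar, but in the proposed sequence Cedar appears ahead of Hazel. That one violation is enough.

no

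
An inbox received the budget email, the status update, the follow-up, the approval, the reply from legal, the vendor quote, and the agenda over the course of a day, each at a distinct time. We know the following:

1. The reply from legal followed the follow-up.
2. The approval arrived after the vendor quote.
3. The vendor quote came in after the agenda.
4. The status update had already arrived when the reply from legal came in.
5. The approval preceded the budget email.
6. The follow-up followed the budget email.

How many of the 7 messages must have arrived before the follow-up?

4

Directly stated before the follow-up: the budget email.
The agenda reaches the follow-up via the agenda → the vendor quote → the approval → the budget email → the follow-up.
The approval reaches the follow-up via the approval → the budget email → the follow-up.
The vendor quote reaches the follow-up via the vendor quote → the approval → the budget email → the follow-up.
That's the agenda, the approval, the budget email, and the vendor quote — 4 in all.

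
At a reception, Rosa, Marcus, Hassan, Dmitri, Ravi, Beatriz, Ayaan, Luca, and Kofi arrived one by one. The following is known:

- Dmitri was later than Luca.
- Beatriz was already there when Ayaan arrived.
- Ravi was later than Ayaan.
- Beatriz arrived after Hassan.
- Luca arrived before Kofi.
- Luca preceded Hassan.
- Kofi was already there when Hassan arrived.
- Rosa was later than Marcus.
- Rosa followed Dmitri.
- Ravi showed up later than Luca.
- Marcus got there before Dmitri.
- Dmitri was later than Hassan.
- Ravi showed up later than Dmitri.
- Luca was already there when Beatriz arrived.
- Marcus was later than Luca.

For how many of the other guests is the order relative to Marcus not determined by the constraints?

Forced before Marcus: Luca; forced after Marcus: Dmitri, Ravi, and Rosa.
That leaves Ayaan, Beatriz, Hassan, and Kofi with no forced order relative to Marcus — 4.

4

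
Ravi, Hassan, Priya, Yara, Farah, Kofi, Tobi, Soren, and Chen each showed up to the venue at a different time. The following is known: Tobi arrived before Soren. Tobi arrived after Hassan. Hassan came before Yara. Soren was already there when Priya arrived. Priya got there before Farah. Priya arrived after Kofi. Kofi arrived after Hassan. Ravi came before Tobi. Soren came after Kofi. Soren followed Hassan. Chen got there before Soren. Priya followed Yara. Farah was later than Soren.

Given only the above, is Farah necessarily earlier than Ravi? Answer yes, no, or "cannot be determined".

no

Tracing the constraints gives Ravi → Tobi → Soren → Farah, so Ravi must come before Farah.
That means Farah cannot be before Ravi.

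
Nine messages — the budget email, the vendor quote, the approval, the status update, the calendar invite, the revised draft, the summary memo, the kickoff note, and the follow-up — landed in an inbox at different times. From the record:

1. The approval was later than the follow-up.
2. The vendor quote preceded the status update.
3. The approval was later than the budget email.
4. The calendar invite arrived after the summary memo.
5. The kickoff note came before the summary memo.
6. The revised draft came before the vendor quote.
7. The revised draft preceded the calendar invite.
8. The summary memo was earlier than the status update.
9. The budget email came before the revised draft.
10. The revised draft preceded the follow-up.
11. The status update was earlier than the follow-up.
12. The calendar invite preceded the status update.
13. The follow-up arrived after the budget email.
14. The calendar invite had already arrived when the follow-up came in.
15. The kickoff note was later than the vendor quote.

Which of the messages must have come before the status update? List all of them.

the budget email, the calendar invite, the kickoff note, the revised draft, the summary memo, the vendor quote

Directly stated before the status update: the calendar invite, the summary memo, and the vendor quote.
The budget email reaches the status update via the budget email → the revised draft → the calendar invite → the status update.
The kickoff note reaches the status update via the kickoff note → the summary memo → the status update.
The revised draft reaches the status update via the revised draft → the calendar invite → the status update.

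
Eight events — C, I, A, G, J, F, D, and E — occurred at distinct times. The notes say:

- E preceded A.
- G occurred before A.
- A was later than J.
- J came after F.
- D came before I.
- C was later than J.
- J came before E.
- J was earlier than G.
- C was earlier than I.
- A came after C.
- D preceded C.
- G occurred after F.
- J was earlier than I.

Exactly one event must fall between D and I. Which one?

C

Tracing the constraints gives D → C → I, so C sits after D and before I.
No other event is forced both after D and before I.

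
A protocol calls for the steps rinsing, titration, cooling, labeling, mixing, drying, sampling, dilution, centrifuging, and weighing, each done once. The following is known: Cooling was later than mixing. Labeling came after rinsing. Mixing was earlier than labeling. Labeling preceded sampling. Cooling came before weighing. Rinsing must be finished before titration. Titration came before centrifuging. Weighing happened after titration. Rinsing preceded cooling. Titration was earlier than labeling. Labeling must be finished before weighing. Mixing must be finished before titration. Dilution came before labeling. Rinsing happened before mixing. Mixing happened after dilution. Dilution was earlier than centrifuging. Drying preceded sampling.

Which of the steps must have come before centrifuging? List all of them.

Directly stated before centrifuging: dilution and titration.
Mixing reaches centrifuging via mixing → titration → centrifuging.
Rinsing reaches centrifuging via rinsing → titration → centrifuging.

dilution, mixing, rinsing, titration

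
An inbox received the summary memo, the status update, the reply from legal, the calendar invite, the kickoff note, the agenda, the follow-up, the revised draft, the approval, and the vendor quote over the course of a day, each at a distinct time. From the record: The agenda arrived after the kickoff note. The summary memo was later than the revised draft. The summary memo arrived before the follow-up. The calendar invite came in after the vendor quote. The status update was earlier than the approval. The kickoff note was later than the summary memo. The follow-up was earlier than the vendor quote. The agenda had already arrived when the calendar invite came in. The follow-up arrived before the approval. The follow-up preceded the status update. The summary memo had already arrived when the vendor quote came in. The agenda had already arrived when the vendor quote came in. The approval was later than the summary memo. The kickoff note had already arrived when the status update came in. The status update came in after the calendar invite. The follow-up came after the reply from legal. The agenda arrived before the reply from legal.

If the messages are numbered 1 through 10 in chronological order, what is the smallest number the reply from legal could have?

5

The agenda, the kickoff note, the revised draft, and the summary memo must all come before the reply from legal — 4 forced predecessors.
Nothing else is forced ahead of the reply from legal, so its earliest slot is position 4 + 1 = 5.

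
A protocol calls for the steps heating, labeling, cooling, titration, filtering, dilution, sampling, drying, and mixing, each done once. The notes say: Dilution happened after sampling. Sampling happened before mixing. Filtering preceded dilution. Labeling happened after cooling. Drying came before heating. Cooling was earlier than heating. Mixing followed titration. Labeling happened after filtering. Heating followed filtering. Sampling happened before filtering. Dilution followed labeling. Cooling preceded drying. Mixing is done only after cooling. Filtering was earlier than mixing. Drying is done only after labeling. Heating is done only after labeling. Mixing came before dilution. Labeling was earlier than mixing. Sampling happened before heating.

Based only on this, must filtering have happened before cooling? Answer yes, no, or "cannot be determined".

cannot be determined

No chain of stated constraints runs from filtering to cooling, and none runs from cooling to filtering either.
So the relative order of filtering and cooling is not fixed by the given facts.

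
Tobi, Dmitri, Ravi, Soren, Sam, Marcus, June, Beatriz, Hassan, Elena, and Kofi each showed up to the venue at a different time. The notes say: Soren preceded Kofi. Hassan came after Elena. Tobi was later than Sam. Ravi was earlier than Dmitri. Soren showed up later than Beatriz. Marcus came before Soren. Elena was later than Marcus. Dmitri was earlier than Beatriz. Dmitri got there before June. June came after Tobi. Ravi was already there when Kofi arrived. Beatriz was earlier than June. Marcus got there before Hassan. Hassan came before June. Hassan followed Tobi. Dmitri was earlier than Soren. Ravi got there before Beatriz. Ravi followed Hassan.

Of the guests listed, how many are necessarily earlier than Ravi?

Directly stated before Ravi: Hassan.
Elena reaches Ravi via Elena → Hassan → Ravi.
Marcus reaches Ravi via Marcus → Hassan → Ravi.
Sam reaches Ravi via Sam → Tobi → Hassan → Ravi.
Likewise Tobi reaches Ravi by chaining the stated constraints.
No chain forces Dmitri (or any of the others) ahead of Ravi.
That's Elena, Hassan, Marcus, Sam, and Tobi — 5 in all.

5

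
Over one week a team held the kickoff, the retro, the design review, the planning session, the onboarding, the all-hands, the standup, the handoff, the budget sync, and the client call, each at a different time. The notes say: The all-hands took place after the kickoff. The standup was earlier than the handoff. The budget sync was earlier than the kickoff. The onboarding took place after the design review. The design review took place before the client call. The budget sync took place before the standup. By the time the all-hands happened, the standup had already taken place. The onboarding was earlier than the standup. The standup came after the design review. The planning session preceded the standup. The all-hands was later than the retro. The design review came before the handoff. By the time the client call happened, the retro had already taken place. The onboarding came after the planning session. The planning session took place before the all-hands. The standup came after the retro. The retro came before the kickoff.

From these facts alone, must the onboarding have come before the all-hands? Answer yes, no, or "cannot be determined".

yes

Chain the constraints: the onboarding → the standup → the all-hands. Each link is directly stated, so the onboarding comes before the all-hands.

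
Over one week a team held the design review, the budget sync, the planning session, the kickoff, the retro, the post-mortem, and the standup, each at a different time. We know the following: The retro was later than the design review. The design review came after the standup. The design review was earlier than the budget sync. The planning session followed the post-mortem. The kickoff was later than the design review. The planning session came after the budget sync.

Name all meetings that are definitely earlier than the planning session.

Directly stated before the planning session: the budget sync and the post-mortem.
The design review reaches the planning session via the design review → the budget sync → the planning session.
The standup reaches the planning session via the standup → the design review → the budget sync → the planning session.
No chain forces the kickoff (or any of the others) ahead of the planning session.

the budget sync, the design review, the post-mortem, the standup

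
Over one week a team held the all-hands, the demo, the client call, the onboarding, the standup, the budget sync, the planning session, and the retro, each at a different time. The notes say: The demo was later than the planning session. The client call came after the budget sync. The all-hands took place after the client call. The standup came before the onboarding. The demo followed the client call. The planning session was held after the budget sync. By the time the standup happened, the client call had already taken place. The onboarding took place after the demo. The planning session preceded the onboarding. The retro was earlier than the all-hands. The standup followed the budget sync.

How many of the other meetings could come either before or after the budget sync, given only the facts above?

1

Forced after the budget sync: the all-hands, the client call, the demo, the onboarding, the planning session, and the standup.
That leaves the retro with no forced order relative to the budget sync — 1.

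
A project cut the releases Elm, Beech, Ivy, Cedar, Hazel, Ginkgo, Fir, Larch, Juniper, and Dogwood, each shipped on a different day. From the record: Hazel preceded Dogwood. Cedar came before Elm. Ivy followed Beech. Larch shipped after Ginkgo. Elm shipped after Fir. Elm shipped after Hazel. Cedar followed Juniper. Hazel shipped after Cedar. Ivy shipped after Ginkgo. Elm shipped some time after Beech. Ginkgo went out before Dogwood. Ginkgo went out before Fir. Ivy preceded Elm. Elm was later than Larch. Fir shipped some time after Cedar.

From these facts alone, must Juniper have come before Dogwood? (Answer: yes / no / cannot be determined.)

Chain the constraints: Juniper → Cedar → Hazel → Dogwood. Each link is directly stated, so Juniper comes before Dogwood.

yes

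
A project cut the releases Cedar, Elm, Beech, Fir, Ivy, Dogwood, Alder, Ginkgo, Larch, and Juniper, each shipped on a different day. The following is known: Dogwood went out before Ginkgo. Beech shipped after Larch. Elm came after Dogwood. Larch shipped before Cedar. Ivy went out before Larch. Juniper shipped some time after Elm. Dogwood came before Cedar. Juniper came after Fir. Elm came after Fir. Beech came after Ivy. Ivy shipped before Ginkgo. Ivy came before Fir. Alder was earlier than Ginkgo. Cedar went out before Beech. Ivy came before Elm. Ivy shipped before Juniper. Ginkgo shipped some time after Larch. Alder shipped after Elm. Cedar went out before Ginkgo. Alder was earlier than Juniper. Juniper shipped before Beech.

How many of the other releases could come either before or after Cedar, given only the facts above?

Forced before Cedar: Dogwood, Ivy, and Larch; forced after Cedar: Beech and Ginkgo.
That leaves Alder, Elm, Fir, and Juniper with no forced order relative to Cedar — 4.

4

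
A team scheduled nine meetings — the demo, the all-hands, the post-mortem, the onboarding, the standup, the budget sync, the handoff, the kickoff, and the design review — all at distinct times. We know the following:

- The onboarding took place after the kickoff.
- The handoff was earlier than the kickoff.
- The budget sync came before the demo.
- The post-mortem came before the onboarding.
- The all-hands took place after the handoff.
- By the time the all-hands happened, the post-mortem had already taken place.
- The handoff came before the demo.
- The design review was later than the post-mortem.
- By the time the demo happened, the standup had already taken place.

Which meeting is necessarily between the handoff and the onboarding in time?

Tracing the constraints gives the handoff → the kickoff → the onboarding, so the kickoff sits after the handoff and before the onboarding.
No other meeting is forced both after the handoff and before the onboarding.

the kickoff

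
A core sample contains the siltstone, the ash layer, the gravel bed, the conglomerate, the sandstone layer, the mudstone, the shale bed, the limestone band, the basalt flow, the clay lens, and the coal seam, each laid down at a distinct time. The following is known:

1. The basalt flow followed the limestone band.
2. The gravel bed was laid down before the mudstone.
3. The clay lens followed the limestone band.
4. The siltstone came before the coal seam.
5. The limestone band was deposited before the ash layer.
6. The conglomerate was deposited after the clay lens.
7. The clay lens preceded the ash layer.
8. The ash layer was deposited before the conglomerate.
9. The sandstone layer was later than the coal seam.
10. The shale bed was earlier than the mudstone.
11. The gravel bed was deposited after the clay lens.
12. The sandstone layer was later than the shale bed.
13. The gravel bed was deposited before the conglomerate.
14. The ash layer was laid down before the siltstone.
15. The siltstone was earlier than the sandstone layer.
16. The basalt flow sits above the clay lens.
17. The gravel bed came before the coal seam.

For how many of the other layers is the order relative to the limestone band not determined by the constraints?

Forced after the limestone band: the ash layer, the basalt flow, the clay lens, the coal seam, the conglomerate, the gravel bed, the mudstone, the sandstone layer, and the siltstone.
That leaves the shale bed with no forced order relative to the limestone band — 1.

1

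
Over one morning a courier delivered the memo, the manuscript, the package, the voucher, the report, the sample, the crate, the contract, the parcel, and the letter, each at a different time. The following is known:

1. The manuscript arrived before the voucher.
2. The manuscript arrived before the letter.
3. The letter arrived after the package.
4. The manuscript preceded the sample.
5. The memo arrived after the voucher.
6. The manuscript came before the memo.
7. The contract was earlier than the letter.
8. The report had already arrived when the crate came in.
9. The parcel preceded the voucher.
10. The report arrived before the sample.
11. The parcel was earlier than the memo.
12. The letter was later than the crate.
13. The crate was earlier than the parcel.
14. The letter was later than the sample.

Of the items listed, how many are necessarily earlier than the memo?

5

Directly stated before the memo: the manuscript, the parcel, and the voucher.
The crate reaches the memo via the crate → the parcel → the memo.
The report reaches the memo via the report → the crate → the parcel → the memo.
That's the crate, the manuscript, the parcel, the report, and the voucher — 5 in all.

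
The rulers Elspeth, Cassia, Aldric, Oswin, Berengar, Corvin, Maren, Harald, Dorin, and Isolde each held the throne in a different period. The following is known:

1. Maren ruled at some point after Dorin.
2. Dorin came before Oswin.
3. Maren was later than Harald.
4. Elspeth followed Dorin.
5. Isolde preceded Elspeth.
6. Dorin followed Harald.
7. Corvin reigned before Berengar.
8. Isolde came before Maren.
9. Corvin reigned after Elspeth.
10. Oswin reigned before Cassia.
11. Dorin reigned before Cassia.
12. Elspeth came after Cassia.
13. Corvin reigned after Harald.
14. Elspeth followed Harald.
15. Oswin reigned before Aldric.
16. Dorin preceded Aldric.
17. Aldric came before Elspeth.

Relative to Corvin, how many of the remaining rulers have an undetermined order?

1

Forced before Corvin: Aldric, Cassia, Dorin, Elspeth, Harald, Isolde, and Oswin; forced after Corvin: Berengar.
That leaves Maren with no forced order relative to Corvin — 1.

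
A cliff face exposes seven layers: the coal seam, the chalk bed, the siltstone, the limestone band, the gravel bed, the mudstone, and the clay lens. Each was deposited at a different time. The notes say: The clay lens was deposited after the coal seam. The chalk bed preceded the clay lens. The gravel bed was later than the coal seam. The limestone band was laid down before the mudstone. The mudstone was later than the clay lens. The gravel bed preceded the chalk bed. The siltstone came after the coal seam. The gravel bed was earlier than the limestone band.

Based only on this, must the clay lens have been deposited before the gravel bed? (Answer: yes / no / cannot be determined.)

Tracing the constraints gives the gravel bed → the chalk bed → the clay lens, so the gravel bed must come before the clay lens.
That means the clay lens cannot be before the gravel bed.

no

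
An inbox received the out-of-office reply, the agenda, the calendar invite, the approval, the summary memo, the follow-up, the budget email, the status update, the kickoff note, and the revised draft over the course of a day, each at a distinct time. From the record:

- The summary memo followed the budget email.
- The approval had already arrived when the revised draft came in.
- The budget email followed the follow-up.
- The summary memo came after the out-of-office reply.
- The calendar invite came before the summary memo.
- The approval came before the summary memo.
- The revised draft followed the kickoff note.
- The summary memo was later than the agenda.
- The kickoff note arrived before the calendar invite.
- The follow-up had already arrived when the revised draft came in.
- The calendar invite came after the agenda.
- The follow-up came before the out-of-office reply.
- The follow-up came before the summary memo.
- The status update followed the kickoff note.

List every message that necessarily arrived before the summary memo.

the agenda, the approval, the budget email, the calendar invite, the follow-up, the kickoff note, the out-of-office reply

Directly stated before the summary memo: the agenda, the approval, the budget email, the calendar invite, the follow-up, and the out-of-office reply.
The kickoff note reaches the summary memo via the kickoff note → the calendar invite → the summary memo.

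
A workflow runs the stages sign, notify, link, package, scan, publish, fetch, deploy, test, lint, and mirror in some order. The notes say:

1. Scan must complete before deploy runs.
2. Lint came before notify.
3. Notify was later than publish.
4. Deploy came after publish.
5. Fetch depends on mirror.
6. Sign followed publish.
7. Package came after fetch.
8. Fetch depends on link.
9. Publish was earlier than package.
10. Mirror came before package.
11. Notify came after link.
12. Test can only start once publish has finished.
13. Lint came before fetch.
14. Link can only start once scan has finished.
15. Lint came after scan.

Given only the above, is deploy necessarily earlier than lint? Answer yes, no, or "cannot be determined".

No chain of stated constraints runs from deploy to lint, and none runs from lint to deploy either.
So the relative order of deploy and lint is not fixed by the given facts.

cannot be determined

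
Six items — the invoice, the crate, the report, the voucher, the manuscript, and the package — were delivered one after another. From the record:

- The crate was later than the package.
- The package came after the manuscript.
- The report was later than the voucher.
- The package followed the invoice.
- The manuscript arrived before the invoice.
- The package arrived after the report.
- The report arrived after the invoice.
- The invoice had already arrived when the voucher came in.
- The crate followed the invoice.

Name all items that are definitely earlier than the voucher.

the invoice, the manuscript

Directly stated before the voucher: the invoice.
The manuscript reaches the voucher via the manuscript → the invoice → the voucher.
No chain forces the package (or any of the others) ahead of the voucher.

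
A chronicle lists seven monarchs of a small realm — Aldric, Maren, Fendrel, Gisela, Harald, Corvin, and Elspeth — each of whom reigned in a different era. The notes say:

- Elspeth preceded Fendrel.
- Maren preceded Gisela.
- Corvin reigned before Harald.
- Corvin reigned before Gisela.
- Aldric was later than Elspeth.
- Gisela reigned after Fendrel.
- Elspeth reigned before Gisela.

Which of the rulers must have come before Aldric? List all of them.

Directly stated before Aldric: Elspeth.
No chain forces Fendrel (or any of the others) ahead of Aldric.

Elspeth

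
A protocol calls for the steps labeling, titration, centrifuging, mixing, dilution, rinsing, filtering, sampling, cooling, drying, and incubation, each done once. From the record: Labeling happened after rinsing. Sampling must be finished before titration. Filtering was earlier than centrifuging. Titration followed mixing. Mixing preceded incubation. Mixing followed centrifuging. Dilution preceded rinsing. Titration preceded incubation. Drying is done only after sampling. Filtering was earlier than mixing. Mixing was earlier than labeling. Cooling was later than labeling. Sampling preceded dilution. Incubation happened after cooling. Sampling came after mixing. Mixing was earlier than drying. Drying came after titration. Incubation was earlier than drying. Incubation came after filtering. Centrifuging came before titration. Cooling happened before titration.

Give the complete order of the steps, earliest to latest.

filtering, centrifuging, mixing, sampling, dilution, rinsing, labeling, cooling, titration, incubation, drying

The constraints fix every adjacent pair, so only one ordering works:
filtering → centrifuging → mixing → sampling → dilution → rinsing → labeling → cooling → titration → incubation → drying.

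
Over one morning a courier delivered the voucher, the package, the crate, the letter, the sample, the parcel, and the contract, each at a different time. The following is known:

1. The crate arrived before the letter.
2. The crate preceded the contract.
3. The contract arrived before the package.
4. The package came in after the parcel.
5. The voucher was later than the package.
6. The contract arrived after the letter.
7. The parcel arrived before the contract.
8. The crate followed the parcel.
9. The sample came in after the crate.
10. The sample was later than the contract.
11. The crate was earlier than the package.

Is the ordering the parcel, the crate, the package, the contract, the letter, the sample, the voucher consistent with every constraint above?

The constraints require the letter before the contract, but in the proposed sequence the contract appears ahead of the letter. That one violation is enough.

no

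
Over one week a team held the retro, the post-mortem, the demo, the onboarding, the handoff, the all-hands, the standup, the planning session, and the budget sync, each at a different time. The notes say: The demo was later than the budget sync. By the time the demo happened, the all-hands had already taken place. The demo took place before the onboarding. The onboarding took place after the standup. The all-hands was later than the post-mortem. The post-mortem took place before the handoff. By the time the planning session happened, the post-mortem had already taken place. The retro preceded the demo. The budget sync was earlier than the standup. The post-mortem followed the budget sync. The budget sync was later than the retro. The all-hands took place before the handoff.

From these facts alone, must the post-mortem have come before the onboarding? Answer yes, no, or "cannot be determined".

yes

Chain the constraints: the post-mortem → the all-hands → the demo → the onboarding. Each link is directly stated, so the post-mortem comes before the onboarding.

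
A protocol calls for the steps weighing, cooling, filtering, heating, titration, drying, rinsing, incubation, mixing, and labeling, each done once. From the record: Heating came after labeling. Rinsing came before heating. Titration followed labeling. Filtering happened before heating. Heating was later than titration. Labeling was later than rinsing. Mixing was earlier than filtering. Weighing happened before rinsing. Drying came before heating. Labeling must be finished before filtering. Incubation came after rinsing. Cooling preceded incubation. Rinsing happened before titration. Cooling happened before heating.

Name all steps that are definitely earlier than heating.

cooling, drying, filtering, labeling, mixing, rinsing, titration, weighing

Directly stated before heating: cooling, drying, filtering, labeling, rinsing, and titration.
Mixing reaches heating via mixing → filtering → heating.
Weighing reaches heating via weighing → rinsing → heating.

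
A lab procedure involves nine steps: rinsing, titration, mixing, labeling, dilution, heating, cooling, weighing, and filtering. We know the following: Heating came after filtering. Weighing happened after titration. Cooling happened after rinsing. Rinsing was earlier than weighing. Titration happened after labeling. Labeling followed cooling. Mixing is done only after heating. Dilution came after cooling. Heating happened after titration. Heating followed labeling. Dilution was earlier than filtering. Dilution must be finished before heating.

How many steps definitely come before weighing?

4

Directly stated before weighing: rinsing and titration.
Cooling reaches weighing via cooling → labeling → titration → weighing.
Labeling reaches weighing via labeling → titration → weighing.
No chain forces dilution (or any of the others) ahead of weighing.
That's cooling, labeling, rinsing, and titration — 4 in all.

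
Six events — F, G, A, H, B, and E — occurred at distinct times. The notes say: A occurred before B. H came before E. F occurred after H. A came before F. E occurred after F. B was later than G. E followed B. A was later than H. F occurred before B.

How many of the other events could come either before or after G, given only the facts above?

Forced after G: B and E.
That leaves A, F, and H with no forced order relative to G — 3.

3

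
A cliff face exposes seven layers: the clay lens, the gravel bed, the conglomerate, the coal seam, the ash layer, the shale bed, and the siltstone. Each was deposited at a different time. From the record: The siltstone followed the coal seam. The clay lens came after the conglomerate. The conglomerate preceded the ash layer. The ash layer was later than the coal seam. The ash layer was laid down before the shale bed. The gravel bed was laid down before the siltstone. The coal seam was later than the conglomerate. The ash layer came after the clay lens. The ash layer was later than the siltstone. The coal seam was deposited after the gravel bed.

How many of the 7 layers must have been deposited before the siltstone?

3

Directly stated before the siltstone: the coal seam and the gravel bed.
The conglomerate reaches the siltstone via the conglomerate → the coal seam → the siltstone.
That's the coal seam, the conglomerate, and the gravel bed — 3 in all.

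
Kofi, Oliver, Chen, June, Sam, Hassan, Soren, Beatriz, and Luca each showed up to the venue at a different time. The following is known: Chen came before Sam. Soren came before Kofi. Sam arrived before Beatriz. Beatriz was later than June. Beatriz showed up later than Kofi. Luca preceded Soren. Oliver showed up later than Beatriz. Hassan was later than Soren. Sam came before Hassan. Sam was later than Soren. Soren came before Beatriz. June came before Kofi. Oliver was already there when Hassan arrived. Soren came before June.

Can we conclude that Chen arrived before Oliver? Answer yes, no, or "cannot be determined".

Chain the constraints: Chen → Sam → Beatriz → Oliver. Each link is directly stated, so Chen comes before Oliver.

yes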